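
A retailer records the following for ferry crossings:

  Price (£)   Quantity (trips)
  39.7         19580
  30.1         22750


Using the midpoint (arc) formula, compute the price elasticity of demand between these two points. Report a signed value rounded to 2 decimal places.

%ΔQ = (22750 − 19580) / [(19580 + 22750)/2] = 3170/21165 = 0.149775…
%ΔP = (30.1 − 39.7) / [(39.7 + 30.1)/2] = -9.6/34.9 = -0.275071…
Arc Ed = %ΔQ / %ΔP = (3170/21165) / (-9.6/34.9) = -0.5444…

-0.54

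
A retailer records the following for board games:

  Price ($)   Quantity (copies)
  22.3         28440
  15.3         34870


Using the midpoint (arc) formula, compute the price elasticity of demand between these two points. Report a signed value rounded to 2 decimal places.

%ΔQ = (34870 − 28440) / [(28440 + 34870)/2] = 6430/31655 = 0.203127…
%ΔP = (15.3 − 22.3) / [(22.3 + 15.3)/2] = -7/18.8 = -0.372340…
Arc Ed = %ΔQ / %ΔP = (6430/31655) / (-7/18.8) = -0.5455…

-0.55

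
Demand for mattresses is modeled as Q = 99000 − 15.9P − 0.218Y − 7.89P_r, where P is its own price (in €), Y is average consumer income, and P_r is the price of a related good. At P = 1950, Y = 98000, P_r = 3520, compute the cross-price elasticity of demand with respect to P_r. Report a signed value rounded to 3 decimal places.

-1.473

At the given values, Q = 99000 − 15.9(1950) − 0.218(98000) − 7.89(3520) = 18858.2.
∂Q/∂P_r = -7.89.
E = (-7.89) × (3520/18858.2) = -1.47271…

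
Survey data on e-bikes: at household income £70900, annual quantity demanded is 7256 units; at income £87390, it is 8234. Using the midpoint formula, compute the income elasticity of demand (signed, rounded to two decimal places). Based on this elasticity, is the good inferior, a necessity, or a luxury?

%ΔQ = (8234 − 7256)/[( 7256 + 8234)/2] = 978/7745 = 0.126275…
%ΔIncome = (87390 − 70900)/[( 70900 + 87390)/2] = 16490/79145 = 0.208351…
E_income = (978/7745) / (16490/79145) = 0.6060…
0 < E_income < 1 ⇒ normal good, necessity.

0.61; necessity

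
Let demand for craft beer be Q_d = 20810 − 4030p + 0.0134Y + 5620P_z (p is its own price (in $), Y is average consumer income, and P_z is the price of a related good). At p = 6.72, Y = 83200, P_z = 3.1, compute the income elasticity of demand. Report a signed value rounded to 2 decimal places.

0.09

At the given values, Q_d = 20810 − 4030(6.72) + 0.0134(83200) + 5620(3.1) = 12265.28.
∂Q_d/∂Y = 0.0134.
E = (0.0134) × (83200/12265.28) = 0.0908…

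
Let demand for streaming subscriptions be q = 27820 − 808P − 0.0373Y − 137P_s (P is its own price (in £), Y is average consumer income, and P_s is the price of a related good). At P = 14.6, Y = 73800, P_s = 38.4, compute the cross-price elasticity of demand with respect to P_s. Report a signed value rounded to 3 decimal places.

At the given values, q = 27820 − 808(14.6) − 0.0373(73800) − 137(38.4) = 8009.66.
∂q/∂P_s = -137.
E = (-137) × (38.4/8009.66) = -0.65680…

-0.657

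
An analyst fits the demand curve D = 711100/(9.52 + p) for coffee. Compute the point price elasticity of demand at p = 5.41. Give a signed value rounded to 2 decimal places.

dD/dp = −711100/(9.52 + p)² = -3190.15. At p = 5.41, D = 47628.9.
Ed = (dD/dp)·(p/D) = (-3190.15) × (5.41/47628.9) = -0.3623…

-0.36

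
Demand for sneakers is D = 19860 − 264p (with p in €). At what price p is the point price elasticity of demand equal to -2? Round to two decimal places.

Ed = −264p/(19860 − 264p). Set this equal to -2:
264p = 2·(19860 − 264p) ⇒ 264p(1 + 2) = 2·19860
p = 2·19860 / (264·3) = 50.1515…

50.15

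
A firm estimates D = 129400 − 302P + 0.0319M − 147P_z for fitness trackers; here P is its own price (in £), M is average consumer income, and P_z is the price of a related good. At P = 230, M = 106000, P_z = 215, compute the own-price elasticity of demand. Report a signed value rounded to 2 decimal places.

-2.19

At the given values, D = 129400 − 302(230) + 0.0319(106000) − 147(215) = 31716.4.
∂D/∂P = −302.
E = (-302) × (230/31716.4) = -2.1900…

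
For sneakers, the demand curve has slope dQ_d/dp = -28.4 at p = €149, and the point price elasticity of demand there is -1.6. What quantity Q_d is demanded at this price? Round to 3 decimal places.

Ed = (dQ_d/dp)·(p/Q_d) ⇒ Q_d = (dQ_d/dp)·p/Ed = (-28.4)·149/(-1.6) = 2644.75

2644.750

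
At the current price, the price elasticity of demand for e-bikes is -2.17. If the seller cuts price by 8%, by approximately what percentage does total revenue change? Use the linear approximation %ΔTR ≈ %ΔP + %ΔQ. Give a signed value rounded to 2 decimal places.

+9.36%

%ΔQ ≈ Ed × %ΔP = (-2.17) × (-8%) = +17.3600%
%ΔTR ≈ %ΔP + %ΔQ = (-8%) + (+17.3600%) = +9.3600%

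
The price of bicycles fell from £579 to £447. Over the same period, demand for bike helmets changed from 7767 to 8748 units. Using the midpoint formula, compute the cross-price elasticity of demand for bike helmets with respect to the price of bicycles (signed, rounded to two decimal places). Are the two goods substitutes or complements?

%ΔQ_{bike helmets} = (8748 − 7767)/avg = 981/8257.5 = 0.118801…
%ΔP_{bicycles} = (447 − 579)/avg = -132/513 = -0.257309…
E_cross = (981/8257.5) / (-132/513) = -0.4617…
E_cross < 0 ⇒ the goods are complements.

-0.46; complements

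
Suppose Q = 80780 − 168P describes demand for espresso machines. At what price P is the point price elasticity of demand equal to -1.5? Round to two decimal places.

288.50

Ed = −168P/(80780 − 168P). Set this equal to -1.5:
168P = 1.5·(80780 − 168P) ⇒ 168P(1 + 1.5) = 1.5·80780
P = 1.5·80780 / (168·2.5) = 288.5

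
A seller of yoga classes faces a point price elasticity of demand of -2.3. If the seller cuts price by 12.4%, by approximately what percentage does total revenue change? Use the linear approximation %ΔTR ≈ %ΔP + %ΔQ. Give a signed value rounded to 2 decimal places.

+16.12%

%ΔQ ≈ Ed × %ΔP = (-2.3) × (-12.4%) = +28.5200%
%ΔTR ≈ %ΔP + %ΔQ = (-12.4%) + (+28.5200%) = +16.1200%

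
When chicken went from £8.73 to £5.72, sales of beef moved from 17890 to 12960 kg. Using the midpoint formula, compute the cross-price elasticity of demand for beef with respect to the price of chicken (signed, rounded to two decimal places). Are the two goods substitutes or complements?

%ΔQ_{beef} = (12960 − 17890)/avg = -4930/15425 = -0.319611…
%ΔP_{chicken} = (5.72 − 8.73)/avg = -3.01/7.225 = -0.416608…
E_cross = (-4930/15425) / (-3.01/7.225) = 0.7671…
E_cross > 0 ⇒ the goods are substitutes.

0.77; substitutes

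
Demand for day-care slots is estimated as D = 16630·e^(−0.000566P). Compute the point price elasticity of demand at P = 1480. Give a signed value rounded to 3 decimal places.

-0.838

dD/dP = −0.000566·D = -4.07295. At P = 1480, D = 7196.02.
Ed = (dD/dP)·(P/D) = (-4.07295) × (1480/7196.02) = -0.83768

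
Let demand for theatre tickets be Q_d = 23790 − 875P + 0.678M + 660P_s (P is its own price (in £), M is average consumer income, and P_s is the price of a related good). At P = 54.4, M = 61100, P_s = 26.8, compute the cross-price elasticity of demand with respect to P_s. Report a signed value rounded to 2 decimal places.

At the given values, Q_d = 23790 − 875(54.4) + 0.678(61100) + 660(26.8) = 35303.8.
∂Q_d/∂P_s = 660.
E = (660) × (26.8/35303.8) = 0.5010…

0.50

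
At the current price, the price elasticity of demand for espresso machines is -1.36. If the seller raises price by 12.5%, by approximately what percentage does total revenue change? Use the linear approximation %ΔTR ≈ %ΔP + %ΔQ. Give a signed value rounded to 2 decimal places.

%ΔQ ≈ Ed × %ΔP = (-1.36) × (+12.5%) = -17.0000%
%ΔTR ≈ %ΔP + %ΔQ = (+12.5%) + (-17.0000%) = -4.5000%

-4.50%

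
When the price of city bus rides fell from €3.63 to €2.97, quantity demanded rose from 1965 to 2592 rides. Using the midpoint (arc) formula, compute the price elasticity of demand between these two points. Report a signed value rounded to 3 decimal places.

%ΔQ = (2592 − 1965) / [(1965 + 2592)/2] = 627/2278.5 = 0.275181…
%ΔP = (2.97 − 3.63) / [(3.63 + 2.97)/2] = -0.66/3.3 = -0.2
Arc Ed = %ΔQ / %ΔP = (627/2278.5) / (-0.66/3.3) = -1.37590…

-1.376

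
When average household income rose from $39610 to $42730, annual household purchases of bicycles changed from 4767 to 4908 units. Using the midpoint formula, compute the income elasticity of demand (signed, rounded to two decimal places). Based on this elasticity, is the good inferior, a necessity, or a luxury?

0.38; necessity

%ΔQ = (4908 − 4767)/[( 4767 + 4908)/2] = 141/4837.5 = 0.029147…
%ΔIncome = (42730 − 39610)/[( 39610 + 42730)/2] = 3120/41170 = 0.075783…
E_income = (141/4837.5) / (3120/41170) = 0.3846…
0 < E_income < 1 ⇒ normal good, necessity.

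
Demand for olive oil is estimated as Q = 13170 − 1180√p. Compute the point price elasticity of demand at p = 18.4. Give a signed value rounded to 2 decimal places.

dQ/dp = −1180/(2√p) = -137.544. At p = 18.4, Q = 8108.36.
Ed = (dQ/dp)·(p/Q) = (-137.544) × (18.4/8108.36) = -0.3121…

-0.31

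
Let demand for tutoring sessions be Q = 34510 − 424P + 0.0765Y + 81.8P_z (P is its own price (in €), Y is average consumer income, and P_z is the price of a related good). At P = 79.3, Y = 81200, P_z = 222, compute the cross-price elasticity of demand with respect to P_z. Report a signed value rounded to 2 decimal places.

At the given values, Q = 34510 − 424(79.3) + 0.0765(81200) + 81.8(222) = 25258.2.
∂Q/∂P_z = 81.8.
E = (81.8) × (222/25258.2) = 0.7189…

0.72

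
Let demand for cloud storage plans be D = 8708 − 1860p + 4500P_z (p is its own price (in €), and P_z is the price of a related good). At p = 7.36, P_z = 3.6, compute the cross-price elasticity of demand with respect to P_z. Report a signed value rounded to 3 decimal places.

At the given values, D = 8708 − 1860(7.36) + 4500(3.6) = 11218.4.
∂D/∂P_z = 4500.
E = (4500) × (3.6/11218.4) = 1.44405…

1.444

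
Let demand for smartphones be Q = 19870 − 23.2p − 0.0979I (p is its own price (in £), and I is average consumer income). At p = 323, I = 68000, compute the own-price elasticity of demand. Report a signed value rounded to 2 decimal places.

-1.31

At the given values, Q = 19870 − 23.2(323) − 0.0979(68000) = 5719.2.
∂Q/∂p = −23.2.
E = (-23.2) × (323/5719.2) = -1.3102…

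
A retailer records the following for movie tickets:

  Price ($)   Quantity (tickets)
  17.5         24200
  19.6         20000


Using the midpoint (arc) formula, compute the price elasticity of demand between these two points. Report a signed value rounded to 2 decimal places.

-1.68

%ΔQ = (20000 − 24200) / [(24200 + 20000)/2] = -4200/22100 = -0.190045…
%ΔP = (19.6 − 17.5) / [(17.5 + 19.6)/2] = 2.1/18.55 = 0.113207…
Arc Ed = %ΔQ / %ΔP = (-4200/22100) / (2.1/18.55) = -1.6787…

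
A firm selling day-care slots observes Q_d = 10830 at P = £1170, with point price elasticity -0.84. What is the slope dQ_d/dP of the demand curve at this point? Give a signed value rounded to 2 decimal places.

Ed = (dQ_d/dP)·(P/Q_d) ⇒ dQ_d/dP = Ed·Q_d/P = (-0.84)·10830/1170 = -7.7753…

-7.78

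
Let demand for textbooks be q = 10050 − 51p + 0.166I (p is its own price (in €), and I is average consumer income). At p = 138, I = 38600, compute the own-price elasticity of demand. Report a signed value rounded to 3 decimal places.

At the given values, q = 10050 − 51(138) + 0.166(38600) = 9419.6.
∂q/∂p = −51.
E = (-51) × (138/9419.6) = -0.74716…

-0.747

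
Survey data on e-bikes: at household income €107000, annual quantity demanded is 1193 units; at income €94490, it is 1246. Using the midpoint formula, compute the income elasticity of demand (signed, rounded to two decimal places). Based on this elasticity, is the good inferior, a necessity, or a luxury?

-0.35; inferior

%ΔQ = (1246 − 1193)/[( 1193 + 1246)/2] = 53/1219.5 = 0.043460…
%ΔIncome = (94490 − 107000)/[( 107000 + 94490)/2] = -12510/100745 = -0.124174…
E_income = (53/1219.5) / (-12510/100745) = -0.3499…
E_income < 0 ⇒ inferior good.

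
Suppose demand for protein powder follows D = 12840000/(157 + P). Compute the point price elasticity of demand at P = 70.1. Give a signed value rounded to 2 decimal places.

-0.31

dD/dP = −12840000/(157 + P)² = -248.961. At P = 70.1, D = 56539.
Ed = (dD/dP)·(P/D) = (-248.961) × (70.1/56539) = -0.3086…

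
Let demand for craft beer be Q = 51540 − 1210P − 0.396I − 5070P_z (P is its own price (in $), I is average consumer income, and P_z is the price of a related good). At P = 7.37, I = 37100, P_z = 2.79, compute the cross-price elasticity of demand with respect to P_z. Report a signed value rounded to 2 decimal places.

At the given values, Q = 51540 − 1210(7.37) − 0.396(37100) − 5070(2.79) = 13785.4.
∂Q/∂P_z = -5070.
E = (-5070) × (2.79/13785.4) = -1.0261…

-1.03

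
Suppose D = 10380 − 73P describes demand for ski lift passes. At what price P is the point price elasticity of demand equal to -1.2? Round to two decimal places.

77.56

Ed = −73P/(10380 − 73P). Set this equal to -1.2:
73P = 1.2·(10380 − 73P) ⇒ 73P(1 + 1.2) = 1.2·10380
P = 1.2·10380 / (73·2.2) = 77.5591…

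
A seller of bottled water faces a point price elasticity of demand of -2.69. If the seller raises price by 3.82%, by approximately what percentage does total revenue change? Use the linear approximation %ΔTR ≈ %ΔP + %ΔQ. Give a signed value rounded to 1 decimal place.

-6.5%

%ΔQ ≈ Ed × %ΔP = (-2.69) × (+3.82%) = -10.2758%
%ΔTR ≈ %ΔP + %ΔQ = (+3.82%) + (-10.2758%) = -6.4558%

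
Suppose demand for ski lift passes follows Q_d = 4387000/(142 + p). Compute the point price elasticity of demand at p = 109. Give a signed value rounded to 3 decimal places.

dQ_d/dp = −4387000/(142 + p)² = -69.6338. At p = 109, Q_d = 17478.1.
Ed = (dQ_d/dp)·(p/Q_d) = (-69.6338) × (109/17478.1) = -0.43426…

-0.434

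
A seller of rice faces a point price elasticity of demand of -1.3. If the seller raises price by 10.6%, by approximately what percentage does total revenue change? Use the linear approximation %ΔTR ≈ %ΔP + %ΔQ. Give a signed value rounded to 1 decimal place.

%ΔQ ≈ Ed × %ΔP = (-1.3) × (+10.6%) = -13.7800%
%ΔTR ≈ %ΔP + %ΔQ = (+10.6%) + (-13.7800%) = -3.1800%

-3.2%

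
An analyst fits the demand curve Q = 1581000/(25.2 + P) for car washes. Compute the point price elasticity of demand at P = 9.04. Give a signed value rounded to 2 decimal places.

-0.26

dQ/dP = −1581000/(25.2 + P)² = -1348.54. At P = 9.04, Q = 46174.1.
Ed = (dQ/dP)·(P/Q) = (-1348.54) × (9.04/46174.1) = -0.2640…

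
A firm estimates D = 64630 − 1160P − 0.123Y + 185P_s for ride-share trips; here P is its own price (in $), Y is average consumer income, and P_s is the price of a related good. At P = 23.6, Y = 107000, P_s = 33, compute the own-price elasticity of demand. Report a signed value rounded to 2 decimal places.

-0.91

At the given values, D = 64630 − 1160(23.6) − 0.123(107000) + 185(33) = 30198.
∂D/∂P = −1160.
E = (-1160) × (23.6/30198) = -0.9065…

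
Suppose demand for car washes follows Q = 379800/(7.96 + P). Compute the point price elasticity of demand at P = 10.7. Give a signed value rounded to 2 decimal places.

dQ/dP = −379800/(7.96 + P)² = -1090.77. At P = 10.7, Q = 20353.7.
Ed = (dQ/dP)·(P/Q) = (-1090.77) × (10.7/20353.7) = -0.5734…

-0.57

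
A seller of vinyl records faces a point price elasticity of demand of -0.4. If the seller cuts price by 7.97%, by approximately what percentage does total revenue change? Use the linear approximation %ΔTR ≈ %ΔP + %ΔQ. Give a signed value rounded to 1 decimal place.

%ΔQ ≈ Ed × %ΔP = (-0.4) × (-7.97%) = +3.1880%
%ΔTR ≈ %ΔP + %ΔQ = (-7.97%) + (+3.1880%) = -4.7820%

-4.8%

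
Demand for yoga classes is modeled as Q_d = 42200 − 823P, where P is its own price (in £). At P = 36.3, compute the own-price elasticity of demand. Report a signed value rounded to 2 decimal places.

-2.42

At the given values, Q_d = 42200 − 823(36.3) = 12325.1.
∂Q_d/∂P = −823.
E = (-823) × (36.3/12325.1) = -2.4239…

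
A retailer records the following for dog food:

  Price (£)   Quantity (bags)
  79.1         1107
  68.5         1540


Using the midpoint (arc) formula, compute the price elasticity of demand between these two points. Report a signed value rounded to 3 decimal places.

-2.278

%ΔQ = (1540 − 1107) / [(1107 + 1540)/2] = 433/1323.5 = 0.327162…
%ΔP = (68.5 − 79.1) / [(79.1 + 68.5)/2] = -10.6/73.8 = -0.143631…
Arc Ed = %ΔQ / %ΔP = (433/1323.5) / (-10.6/73.8) = -2.27779…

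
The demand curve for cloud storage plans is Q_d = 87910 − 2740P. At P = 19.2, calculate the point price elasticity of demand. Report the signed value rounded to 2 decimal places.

dQ_d/dP = −2740. At P = 19.2, Q_d = 87910 − 2740(19.2) = 35302.
Ed = (dQ_d/dP)·(P/Q_d) = −2740 × (19.2/35302) = -1.4902…

-1.49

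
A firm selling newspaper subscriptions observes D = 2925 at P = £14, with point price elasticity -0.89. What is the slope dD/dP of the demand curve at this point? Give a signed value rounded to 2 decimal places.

-185.95

Ed = (dD/dP)·(P/D) ⇒ dD/dP = Ed·D/P = (-0.89)·2925/14 = -185.9464…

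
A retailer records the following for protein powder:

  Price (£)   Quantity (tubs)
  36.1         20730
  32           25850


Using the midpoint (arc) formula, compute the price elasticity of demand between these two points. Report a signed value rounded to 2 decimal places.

%ΔQ = (25850 − 20730) / [(20730 + 25850)/2] = 5120/23290 = 0.219836…
%ΔP = (32 − 36.1) / [(36.1 + 32)/2] = -4.1/34.05 = -0.120411…
Arc Ed = %ΔQ / %ΔP = (5120/23290) / (-4.1/34.05) = -1.8257…

-1.83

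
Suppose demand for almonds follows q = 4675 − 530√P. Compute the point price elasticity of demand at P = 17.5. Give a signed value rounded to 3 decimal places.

-0.451

dq/dP = −530/(2√P) = -63.3471. At P = 17.5, q = 2457.85.
Ed = (dq/dP)·(P/q) = (-63.3471) × (17.5/2457.85) = -0.45103…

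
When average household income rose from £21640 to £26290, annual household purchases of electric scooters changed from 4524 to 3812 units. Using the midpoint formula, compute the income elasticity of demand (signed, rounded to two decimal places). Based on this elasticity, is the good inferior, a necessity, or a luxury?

%ΔQ = (3812 − 4524)/[( 4524 + 3812)/2] = -712/4168 = -0.170825…
%ΔIncome = (26290 − 21640)/[( 21640 + 26290)/2] = 4650/23965 = 0.194032…
E_income = (-712/4168) / (4650/23965) = -0.8803…
E_income < 0 ⇒ inferior good.

-0.88; inferior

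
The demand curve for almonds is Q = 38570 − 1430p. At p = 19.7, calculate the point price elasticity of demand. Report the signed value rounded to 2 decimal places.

dQ/dp = −1430. At p = 19.7, Q = 38570 − 1430(19.7) = 10399.
Ed = (dQ/dp)·(p/Q) = −1430 × (19.7/10399) = -2.7090…

-2.71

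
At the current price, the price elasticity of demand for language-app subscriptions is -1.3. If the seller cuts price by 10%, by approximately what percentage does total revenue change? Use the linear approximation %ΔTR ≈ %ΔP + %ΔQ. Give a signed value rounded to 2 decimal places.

%ΔQ ≈ Ed × %ΔP = (-1.3) × (-10%) = +13.0000%
%ΔTR ≈ %ΔP + %ΔQ = (-10%) + (+13.0000%) = +3.0000%

+3.00%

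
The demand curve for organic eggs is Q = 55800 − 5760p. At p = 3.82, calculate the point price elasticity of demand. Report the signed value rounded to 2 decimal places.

-0.65

dQ/dp = −5760. At p = 3.82, Q = 55800 − 5760(3.82) = 33796.8.
Ed = (dQ/dp)·(p/Q) = −5760 × (3.82/33796.8) = -0.6510…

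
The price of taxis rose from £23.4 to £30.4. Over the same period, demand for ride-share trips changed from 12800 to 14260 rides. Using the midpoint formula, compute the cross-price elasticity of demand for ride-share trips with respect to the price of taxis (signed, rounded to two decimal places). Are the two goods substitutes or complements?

0.41; substitutes

%ΔQ_{ride-share trips} = (14260 − 12800)/avg = 1460/13530 = 0.107908…
%ΔP_{taxis} = (30.4 − 23.4)/avg = 7/26.9 = 0.260223…
E_cross = (1460/13530) / (7/26.9) = 0.4146…
E_cross > 0 ⇒ the goods are substitutes.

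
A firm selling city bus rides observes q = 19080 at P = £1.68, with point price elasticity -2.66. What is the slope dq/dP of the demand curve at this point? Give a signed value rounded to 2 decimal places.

Ed = (dq/dP)·(P/q) ⇒ dq/dP = Ed·q/P = (-2.66)·19080/1.68 = -30210

-30210.00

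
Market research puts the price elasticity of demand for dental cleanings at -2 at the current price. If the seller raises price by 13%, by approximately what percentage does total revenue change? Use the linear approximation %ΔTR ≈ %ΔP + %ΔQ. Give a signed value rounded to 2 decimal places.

-13.00%

%ΔQ ≈ Ed × %ΔP = (-2) × (+13%) = -26.0000%
%ΔTR ≈ %ΔP + %ΔQ = (+13%) + (-26.0000%) = -13.0000%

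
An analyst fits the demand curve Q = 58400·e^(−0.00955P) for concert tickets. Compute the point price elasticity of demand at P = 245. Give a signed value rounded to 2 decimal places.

-2.34

dQ/dP = −0.00955·Q = -53.7373. At P = 245, Q = 5626.94.
Ed = (dQ/dP)·(P/Q) = (-53.7373) × (245/5626.94) = -2.3397…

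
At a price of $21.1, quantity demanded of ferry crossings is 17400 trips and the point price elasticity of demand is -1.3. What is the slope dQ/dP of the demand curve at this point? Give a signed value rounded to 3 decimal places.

Ed = (dQ/dP)·(P/Q) ⇒ dQ/dP = Ed·Q/P = (-1.3)·17400/21.1 = -1072.03791…

-1072.038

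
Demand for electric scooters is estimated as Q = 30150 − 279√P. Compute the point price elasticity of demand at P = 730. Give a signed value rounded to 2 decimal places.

-0.17

dQ/dP = −279/(2√P) = -5.16313. At P = 730, Q = 22611.8.
Ed = (dQ/dP)·(P/Q) = (-5.16313) × (730/22611.8) = -0.1666…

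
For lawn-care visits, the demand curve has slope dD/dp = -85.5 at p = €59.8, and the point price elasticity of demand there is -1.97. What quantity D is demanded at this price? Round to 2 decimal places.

2595.38

Ed = (dD/dp)·(p/D) ⇒ D = (dD/dp)·p/Ed = (-85.5)·59.8/(-1.97) = 2595.3807…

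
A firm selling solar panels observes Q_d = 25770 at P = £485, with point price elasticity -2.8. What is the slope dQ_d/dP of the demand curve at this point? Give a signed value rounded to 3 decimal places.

Ed = (dQ_d/dP)·(P/Q_d) ⇒ dQ_d/dP = Ed·Q_d/P = (-2.8)·25770/485 = -148.77525…

-148.775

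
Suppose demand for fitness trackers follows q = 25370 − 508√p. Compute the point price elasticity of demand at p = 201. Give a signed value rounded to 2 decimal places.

-0.20

dq/dp = −508/(2√p) = -17.9158. At p = 201, q = 18167.9.
Ed = (dq/dp)·(p/q) = (-17.9158) × (201/18167.9) = -0.1982…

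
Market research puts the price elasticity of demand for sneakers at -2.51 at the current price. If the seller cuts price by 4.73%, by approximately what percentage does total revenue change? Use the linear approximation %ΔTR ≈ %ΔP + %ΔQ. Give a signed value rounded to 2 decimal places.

+7.14%

%ΔQ ≈ Ed × %ΔP = (-2.51) × (-4.73%) = +11.8723%
%ΔTR ≈ %ΔP + %ΔQ = (-4.73%) + (+11.8723%) = +7.1423%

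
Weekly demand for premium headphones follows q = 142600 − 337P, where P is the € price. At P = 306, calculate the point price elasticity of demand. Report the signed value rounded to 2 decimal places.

dq/dP = −337. At P = 306, q = 142600 − 337(306) = 39478.
Ed = (dq/dP)·(P/q) = −337 × (306/39478) = -2.6121…

-2.61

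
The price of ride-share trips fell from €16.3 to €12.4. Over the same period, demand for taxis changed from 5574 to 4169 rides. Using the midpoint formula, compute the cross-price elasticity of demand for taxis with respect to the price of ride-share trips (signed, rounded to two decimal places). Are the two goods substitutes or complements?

%ΔQ_{taxis} = (4169 − 5574)/avg = -1405/4871.5 = -0.288412…
%ΔP_{ride-share trips} = (12.4 − 16.3)/avg = -3.9/14.35 = -0.271777…
E_cross = (-1405/4871.5) / (-3.9/14.35) = 1.0612…
E_cross > 0 ⇒ the goods are substitutes.

1.06; substitutes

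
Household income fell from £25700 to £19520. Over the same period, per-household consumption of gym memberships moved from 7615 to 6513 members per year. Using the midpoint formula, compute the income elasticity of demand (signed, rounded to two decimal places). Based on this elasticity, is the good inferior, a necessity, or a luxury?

%ΔQ = (6513 − 7615)/[( 7615 + 6513)/2] = -1102/7064 = -0.156002…
%ΔIncome = (19520 − 25700)/[( 25700 + 19520)/2] = -6180/22610 = -0.273330…
E_income = (-1102/7064) / (-6180/22610) = 0.5707…
0 < E_income < 1 ⇒ normal good, necessity.

0.57; necessity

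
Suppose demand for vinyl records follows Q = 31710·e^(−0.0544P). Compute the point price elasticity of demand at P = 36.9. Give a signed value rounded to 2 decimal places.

-2.01

dQ/dP = −0.0544·Q = -231.745. At P = 36.9, Q = 4260.01.
Ed = (dQ/dP)·(P/Q) = (-231.745) × (36.9/4260.01) = -2.0073…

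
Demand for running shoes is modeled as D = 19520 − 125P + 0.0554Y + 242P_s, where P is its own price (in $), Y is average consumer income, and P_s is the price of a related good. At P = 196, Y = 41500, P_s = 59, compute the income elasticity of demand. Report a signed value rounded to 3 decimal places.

At the given values, D = 19520 − 125(196) + 0.0554(41500) + 242(59) = 11597.1.
∂D/∂Y = 0.0554.
E = (0.0554) × (41500/11597.1) = 0.19824…

0.198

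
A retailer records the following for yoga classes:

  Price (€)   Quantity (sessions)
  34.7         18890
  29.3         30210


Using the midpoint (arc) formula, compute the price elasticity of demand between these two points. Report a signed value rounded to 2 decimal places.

-2.73

%ΔQ = (30210 − 18890) / [(18890 + 30210)/2] = 11320/24550 = 0.461099…
%ΔP = (29.3 − 34.7) / [(34.7 + 29.3)/2] = -5.4/32 = -0.16875
Arc Ed = %ΔQ / %ΔP = (11320/24550) / (-5.4/32) = -2.7324…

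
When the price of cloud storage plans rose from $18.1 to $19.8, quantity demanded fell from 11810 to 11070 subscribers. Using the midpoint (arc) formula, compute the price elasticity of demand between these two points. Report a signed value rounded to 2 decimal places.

-0.72

%ΔQ = (11070 − 11810) / [(11810 + 11070)/2] = -740/11440 = -0.064685…
%ΔP = (19.8 − 18.1) / [(18.1 + 19.8)/2] = 1.7/18.95 = 0.089709…
Arc Ed = %ΔQ / %ΔP = (-740/11440) / (1.7/18.95) = -0.7210…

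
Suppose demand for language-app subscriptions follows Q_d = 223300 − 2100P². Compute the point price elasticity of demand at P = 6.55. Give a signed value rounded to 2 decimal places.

dQ_d/dP = −2·2100·P = -27510. At P = 6.55, Q_d = 133204.75.
Ed = (dQ_d/dP)·(P/Q_d) = (-27510) × (6.55/133204.75) = -1.3527…

-1.35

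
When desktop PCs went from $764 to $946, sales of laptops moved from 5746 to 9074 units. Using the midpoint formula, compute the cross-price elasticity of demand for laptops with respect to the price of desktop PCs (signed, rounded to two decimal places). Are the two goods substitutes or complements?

2.11; substitutes

%ΔQ_{laptops} = (9074 − 5746)/avg = 3328/7410 = 0.449122…
%ΔP_{desktop PCs} = (946 − 764)/avg = 182/855 = 0.212865…
E_cross = (3328/7410) / (182/855) = 2.1098…
E_cross > 0 ⇒ the goods are substitutes.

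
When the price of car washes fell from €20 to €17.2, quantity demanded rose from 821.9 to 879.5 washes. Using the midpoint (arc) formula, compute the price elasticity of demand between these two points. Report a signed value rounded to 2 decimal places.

-0.45

%ΔQ = (879.5 − 821.9) / [(821.9 + 879.5)/2] = 57.6/850.7 = 0.067708…
%ΔP = (17.2 − 20) / [(20 + 17.2)/2] = -2.8/18.6 = -0.150537…
Arc Ed = %ΔQ / %ΔP = (57.6/850.7) / (-2.8/18.6) = -0.4497…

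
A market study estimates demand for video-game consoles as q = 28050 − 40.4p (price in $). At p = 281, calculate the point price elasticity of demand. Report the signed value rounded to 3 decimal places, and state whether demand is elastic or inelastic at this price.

-0.680; inelastic

dq/dp = −40.4. At p = 281, q = 28050 − 40.4(281) = 16697.6.
Ed = (dq/dp)·(p/q) = −40.4 × (281/16697.6) = -0.67988…
|Ed| = 0.680 < 1, so demand is inelastic.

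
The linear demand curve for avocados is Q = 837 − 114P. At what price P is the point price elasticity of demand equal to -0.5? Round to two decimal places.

Ed = −114P/(837 − 114P). Set this equal to -0.5:
114P = 0.5·(837 − 114P) ⇒ 114P(1 + 0.5) = 0.5·837
P = 0.5·837 / (114·1.5) = 2.4473…

2.45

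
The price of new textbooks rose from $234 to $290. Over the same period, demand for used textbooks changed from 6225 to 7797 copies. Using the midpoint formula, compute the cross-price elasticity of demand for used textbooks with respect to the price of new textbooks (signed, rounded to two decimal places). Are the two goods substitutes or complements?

1.05; substitutes

%ΔQ_{used textbooks} = (7797 − 6225)/avg = 1572/7011 = 0.224219…
%ΔP_{new textbooks} = (290 − 234)/avg = 56/262 = 0.213740…
E_cross = (1572/7011) / (56/262) = 1.0490…
E_cross > 0 ⇒ the goods are substitutes.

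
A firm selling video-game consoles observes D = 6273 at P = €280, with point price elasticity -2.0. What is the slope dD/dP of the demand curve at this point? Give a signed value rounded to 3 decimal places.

-44.807

Ed = (dD/dP)·(P/D) ⇒ dD/dP = Ed·D/P = (-2.0)·6273/280 = -44.80714…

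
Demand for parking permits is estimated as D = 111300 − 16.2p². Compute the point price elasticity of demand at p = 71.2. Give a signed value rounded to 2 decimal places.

-5.63

dD/dp = −2·16.2·p = -2306.88. At p = 71.2, D = 29175.072.
Ed = (dD/dp)·(p/D) = (-2306.88) × (71.2/29175.072) = -5.6298…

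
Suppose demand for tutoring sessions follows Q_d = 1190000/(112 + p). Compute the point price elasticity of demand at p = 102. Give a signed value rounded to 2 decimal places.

-0.48

dQ_d/dp = −1190000/(112 + p)² = -25.9848. At p = 102, Q_d = 5560.75.
Ed = (dQ_d/dp)·(p/Q_d) = (-25.9848) × (102/5560.75) = -0.4766…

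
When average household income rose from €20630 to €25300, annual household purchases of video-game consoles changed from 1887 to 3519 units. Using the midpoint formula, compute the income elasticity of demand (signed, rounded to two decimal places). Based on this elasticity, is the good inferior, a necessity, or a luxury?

%ΔQ = (3519 − 1887)/[( 1887 + 3519)/2] = 1632/2703 = 0.603773…
%ΔIncome = (25300 − 20630)/[( 20630 + 25300)/2] = 4670/22965 = 0.203352…
E_income = (1632/2703) / (4670/22965) = 2.9690…
E_income > 1 ⇒ normal good, luxury.

2.97; luxury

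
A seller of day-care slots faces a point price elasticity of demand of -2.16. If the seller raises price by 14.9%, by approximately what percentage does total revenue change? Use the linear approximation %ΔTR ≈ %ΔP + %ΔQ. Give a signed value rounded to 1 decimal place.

-17.3%

%ΔQ ≈ Ed × %ΔP = (-2.16) × (+14.9%) = -32.1840%
%ΔTR ≈ %ΔP + %ΔQ = (+14.9%) + (-32.1840%) = -17.2840%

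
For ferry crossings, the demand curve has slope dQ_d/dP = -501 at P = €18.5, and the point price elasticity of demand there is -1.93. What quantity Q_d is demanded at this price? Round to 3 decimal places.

Ed = (dQ_d/dP)·(P/Q_d) ⇒ Q_d = (dQ_d/dP)·P/Ed = (-501)·18.5/(-1.93) = 4802.33160…

4802.332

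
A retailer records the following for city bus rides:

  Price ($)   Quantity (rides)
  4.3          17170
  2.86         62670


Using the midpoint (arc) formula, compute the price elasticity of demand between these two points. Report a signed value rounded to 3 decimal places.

-2.834

%ΔQ = (62670 − 17170) / [(17170 + 62670)/2] = 45500/39920 = 1.139779…
%ΔP = (2.86 − 4.3) / [(4.3 + 2.86)/2] = -1.44/3.58 = -0.402234…
Arc Ed = %ΔQ / %ΔP = (45500/39920) / (-1.44/3.58) = -2.83361…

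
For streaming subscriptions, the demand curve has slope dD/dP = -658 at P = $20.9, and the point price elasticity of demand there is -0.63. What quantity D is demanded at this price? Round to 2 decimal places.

Ed = (dD/dP)·(P/D) ⇒ D = (dD/dP)·P/Ed = (-658)·20.9/(-0.63) = 21828.8888…

21828.89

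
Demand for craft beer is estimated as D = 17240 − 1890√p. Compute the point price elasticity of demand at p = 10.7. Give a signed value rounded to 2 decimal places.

-0.28

dD/dp = −1890/(2√p) = -288.895. At p = 10.7, D = 11057.6.
Ed = (dD/dp)·(p/D) = (-288.895) × (10.7/11057.6) = -0.2795…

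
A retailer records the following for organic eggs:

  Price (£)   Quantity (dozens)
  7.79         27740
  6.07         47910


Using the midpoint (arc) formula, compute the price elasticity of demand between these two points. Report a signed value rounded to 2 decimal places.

-2.15

%ΔQ = (47910 − 27740) / [(27740 + 47910)/2] = 20170/37825 = 0.533245…
%ΔP = (6.07 − 7.79) / [(7.79 + 6.07)/2] = -1.72/6.93 = -0.248196…
Arc Ed = %ΔQ / %ΔP = (20170/37825) / (-1.72/6.93) = -2.1484…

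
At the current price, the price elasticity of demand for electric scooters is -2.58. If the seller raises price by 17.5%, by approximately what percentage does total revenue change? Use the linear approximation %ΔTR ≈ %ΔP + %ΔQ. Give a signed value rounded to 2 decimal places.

%ΔQ ≈ Ed × %ΔP = (-2.58) × (+17.5%) = -45.1500%
%ΔTR ≈ %ΔP + %ΔQ = (+17.5%) + (-45.1500%) = -27.6500%

-27.65%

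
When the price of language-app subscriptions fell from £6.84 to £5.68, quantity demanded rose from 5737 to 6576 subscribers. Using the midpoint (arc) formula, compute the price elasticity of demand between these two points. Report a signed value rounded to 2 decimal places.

-0.74

%ΔQ = (6576 − 5737) / [(5737 + 6576)/2] = 839/6156.5 = 0.136278…
%ΔP = (5.68 − 6.84) / [(6.84 + 5.68)/2] = -1.16/6.26 = -0.185303…
Arc Ed = %ΔQ / %ΔP = (839/6156.5) / (-1.16/6.26) = -0.7354…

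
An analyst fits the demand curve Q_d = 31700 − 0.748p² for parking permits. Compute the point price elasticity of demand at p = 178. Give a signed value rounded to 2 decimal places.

dQ_d/dp = −2·0.748·p = -266.288. At p = 178, Q_d = 8000.368.
Ed = (dQ_d/dp)·(p/Q_d) = (-266.288) × (178/8000.368) = -5.9246…

-5.92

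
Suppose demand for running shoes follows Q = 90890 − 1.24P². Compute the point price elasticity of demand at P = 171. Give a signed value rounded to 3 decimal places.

dQ/dP = −2·1.24·P = -424.08. At P = 171, Q = 54631.16.
Ed = (dQ/dP)·(P/Q) = (-424.08) × (171/54631.16) = -1.32740…

-1.327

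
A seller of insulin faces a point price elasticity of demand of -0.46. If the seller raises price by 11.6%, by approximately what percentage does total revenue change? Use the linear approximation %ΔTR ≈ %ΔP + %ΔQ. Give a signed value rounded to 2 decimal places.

+6.26%

%ΔQ ≈ Ed × %ΔP = (-0.46) × (+11.6%) = -5.3360%
%ΔTR ≈ %ΔP + %ΔQ = (+11.6%) + (-5.3360%) = +6.2640%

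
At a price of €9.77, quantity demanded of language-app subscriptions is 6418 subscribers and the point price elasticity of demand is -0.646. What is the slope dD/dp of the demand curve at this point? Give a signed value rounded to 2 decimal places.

-424.36

Ed = (dD/dp)·(p/D) ⇒ dD/dp = Ed·D/p = (-0.646)·6418/9.77 = -424.3631…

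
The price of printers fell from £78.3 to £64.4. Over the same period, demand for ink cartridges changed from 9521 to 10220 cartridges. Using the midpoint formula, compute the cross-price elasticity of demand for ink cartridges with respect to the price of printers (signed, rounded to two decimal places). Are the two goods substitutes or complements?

%ΔQ_{ink cartridges} = (10220 − 9521)/avg = 699/9870.5 = 0.070817…
%ΔP_{printers} = (64.4 − 78.3)/avg = -13.9/71.35 = -0.194814…
E_cross = (699/9870.5) / (-13.9/71.35) = -0.3635…
E_cross < 0 ⇒ the goods are complements.

-0.36; complements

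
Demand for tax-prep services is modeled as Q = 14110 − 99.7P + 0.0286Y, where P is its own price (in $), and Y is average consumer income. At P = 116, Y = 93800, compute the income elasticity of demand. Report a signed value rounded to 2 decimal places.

0.51

At the given values, Q = 14110 − 99.7(116) + 0.0286(93800) = 5227.48.
∂Q/∂Y = 0.0286.
E = (0.0286) × (93800/5227.48) = 0.5131…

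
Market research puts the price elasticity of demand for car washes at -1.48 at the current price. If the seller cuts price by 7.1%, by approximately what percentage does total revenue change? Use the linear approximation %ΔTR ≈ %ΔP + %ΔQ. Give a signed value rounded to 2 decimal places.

%ΔQ ≈ Ed × %ΔP = (-1.48) × (-7.1%) = +10.5080%
%ΔTR ≈ %ΔP + %ΔQ = (-7.1%) + (+10.5080%) = +3.4080%

+3.41%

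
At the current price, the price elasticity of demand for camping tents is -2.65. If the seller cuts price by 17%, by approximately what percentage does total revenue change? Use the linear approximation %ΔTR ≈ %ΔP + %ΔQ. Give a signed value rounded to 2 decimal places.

+28.05%

%ΔQ ≈ Ed × %ΔP = (-2.65) × (-17%) = +45.0500%
%ΔTR ≈ %ΔP + %ΔQ = (-17%) + (+45.0500%) = +28.0500%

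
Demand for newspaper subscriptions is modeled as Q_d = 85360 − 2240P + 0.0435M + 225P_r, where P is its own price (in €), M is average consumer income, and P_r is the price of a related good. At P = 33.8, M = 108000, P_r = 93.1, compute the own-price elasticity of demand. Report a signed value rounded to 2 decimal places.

-2.15

At the given values, Q_d = 85360 − 2240(33.8) + 0.0435(108000) + 225(93.1) = 35293.5.
∂Q_d/∂P = −2240.
E = (-2240) × (33.8/35293.5) = -2.1452…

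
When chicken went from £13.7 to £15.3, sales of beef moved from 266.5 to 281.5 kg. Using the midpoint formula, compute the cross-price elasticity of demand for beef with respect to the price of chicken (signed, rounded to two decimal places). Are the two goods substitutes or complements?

%ΔQ_{beef} = (281.5 − 266.5)/avg = 15/274 = 0.054744…
%ΔP_{chicken} = (15.3 − 13.7)/avg = 1.6/14.5 = 0.110344…
E_cross = (15/274) / (1.6/14.5) = 0.4961…
E_cross > 0 ⇒ the goods are substitutes.

0.50; substitutes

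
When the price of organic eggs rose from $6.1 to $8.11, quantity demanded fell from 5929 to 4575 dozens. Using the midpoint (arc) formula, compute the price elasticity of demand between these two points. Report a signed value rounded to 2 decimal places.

%ΔQ = (4575 − 5929) / [(5929 + 4575)/2] = -1354/5252 = -0.257806…
%ΔP = (8.11 − 6.1) / [(6.1 + 8.11)/2] = 2.01/7.105 = 0.282899…
Arc Ed = %ΔQ / %ΔP = (-1354/5252) / (2.01/7.105) = -0.9113…

-0.91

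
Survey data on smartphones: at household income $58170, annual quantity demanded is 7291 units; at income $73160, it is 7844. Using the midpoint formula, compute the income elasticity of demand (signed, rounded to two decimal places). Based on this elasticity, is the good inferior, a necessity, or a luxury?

0.32; necessity

%ΔQ = (7844 − 7291)/[( 7291 + 7844)/2] = 553/7567.5 = 0.073075…
%ΔIncome = (73160 − 58170)/[( 58170 + 73160)/2] = 14990/65665 = 0.228279…
E_income = (553/7567.5) / (14990/65665) = 0.3201…
0 < E_income < 1 ⇒ normal good, necessity.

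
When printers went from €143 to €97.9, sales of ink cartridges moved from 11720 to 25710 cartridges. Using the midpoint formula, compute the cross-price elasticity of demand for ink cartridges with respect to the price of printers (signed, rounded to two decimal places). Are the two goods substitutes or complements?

-2.00; complements

%ΔQ_{ink cartridges} = (25710 − 11720)/avg = 13990/18715 = 0.747528…
%ΔP_{printers} = (97.9 − 143)/avg = -45.1/120.45 = -0.374429…
E_cross = (13990/18715) / (-45.1/120.45) = -1.9964…
E_cross < 0 ⇒ the goods are complements.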